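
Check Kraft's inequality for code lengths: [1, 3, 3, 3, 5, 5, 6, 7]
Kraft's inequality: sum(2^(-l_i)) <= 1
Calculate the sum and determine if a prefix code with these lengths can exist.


Sum = 2^(-1) + 2^(-3) + 2^(-3) + 2^(-3) + 2^(-5) + 2^(-5) + 2^(-6) + 2^(-7)
    = 0.5 + 0.125 + 0.125 + 0.125 + 0.03125 + 0.03125 + 0.015625 + 0.0078125
    = 123/128 = 0.9609375
Since 0.9609375 <= 1, Kraft's inequality IS satisfied.
A prefix code with these lengths CAN exist.

Kraft sum = 0.9609375. Satisfied.


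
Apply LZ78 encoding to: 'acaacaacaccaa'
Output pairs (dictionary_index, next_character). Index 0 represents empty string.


LZ78 encoding steps:
Dictionary: {0: ''}
Step 1: w='' (idx 0), next='a' -> output (0, 'a'), add 'a' as idx 1
Step 2: w='' (idx 0), next='c' -> output (0, 'c'), add 'c' as idx 2
Step 3: w='a' (idx 1), next='a' -> output (1, 'a'), add 'aa' as idx 3
Step 4: w='c' (idx 2), next='a' -> output (2, 'a'), add 'ca' as idx 4
Step 5: w='a' (idx 1), next='c' -> output (1, 'c'), add 'ac' as idx 5
Step 6: w='ac' (idx 5), next='c' -> output (5, 'c'), add 'acc' as idx 6
Step 7: w='aa' (idx 3), end of input -> output (3, '')


Encoded: [(0, 'a'), (0, 'c'), (1, 'a'), (2, 'a'), (1, 'c'), (5, 'c'), (3, '')]


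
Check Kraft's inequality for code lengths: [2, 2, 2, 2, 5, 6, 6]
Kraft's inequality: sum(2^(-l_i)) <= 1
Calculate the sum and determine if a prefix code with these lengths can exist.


Sum = 2^(-2) + 2^(-2) + 2^(-2) + 2^(-2) + 2^(-5) + 2^(-6) + 2^(-6)
    = 0.25 + 0.25 + 0.25 + 0.25 + 0.03125 + 0.015625 + 0.015625
    = 68/64 = 1.0625
Since 1.0625 > 1, Kraft's inequality is NOT satisfied.
A prefix code with these lengths CANNOT exist.

Kraft sum = 1.0625. Not satisfied.


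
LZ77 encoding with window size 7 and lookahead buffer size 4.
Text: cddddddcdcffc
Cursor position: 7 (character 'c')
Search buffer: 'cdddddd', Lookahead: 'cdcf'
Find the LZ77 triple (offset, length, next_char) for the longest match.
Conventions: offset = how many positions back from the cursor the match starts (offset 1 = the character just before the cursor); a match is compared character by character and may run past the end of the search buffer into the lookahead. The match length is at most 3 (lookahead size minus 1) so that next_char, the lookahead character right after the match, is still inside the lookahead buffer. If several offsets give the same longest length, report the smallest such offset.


Try each offset into the search buffer:
  offset=1 (pos 6, char 'd'): match length 0
  offset=2 (pos 5, char 'd'): match length 0
  offset=3 (pos 4, char 'd'): match length 0
  offset=4 (pos 3, char 'd'): match length 0
  offset=5 (pos 2, char 'd'): match length 0
  offset=6 (pos 1, char 'd'): match length 0
  offset=7 (pos 0, char 'c'): match length 2
Longest match has length 2 at offset 7.
next_char = character at position 7 + 2 = 9 -> 'c'

Best match: offset=7, length=2 (matching 'cd' starting at position 0)
LZ77 triple: (7, 2, 'c')


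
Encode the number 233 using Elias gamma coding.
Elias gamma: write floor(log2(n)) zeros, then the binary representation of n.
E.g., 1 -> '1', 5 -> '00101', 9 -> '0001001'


num_bits = floor(log2(233)) + 1 = 8
leading_zeros = num_bits - 1 = 7
binary(233) = 11101001

Elias gamma(233) = '0000000' + '11101001' = 000000011101001 (15 bits)


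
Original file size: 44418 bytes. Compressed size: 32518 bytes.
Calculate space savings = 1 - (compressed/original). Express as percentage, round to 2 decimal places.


ratio = compressed/original = 32518/44418 = 0.732091
savings = 1 - ratio = 1 - 0.732091 = 0.267909
as a percentage: 0.267909 * 100 = 26.79%

Space savings = 1 - 32518/44418 = 26.79%


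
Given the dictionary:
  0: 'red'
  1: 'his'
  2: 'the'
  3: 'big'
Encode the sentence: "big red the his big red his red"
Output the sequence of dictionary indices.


Look up each word in the dictionary:
  'big' -> 3
  'red' -> 0
  'the' -> 2
  'his' -> 1
  'big' -> 3
  'red' -> 0
  'his' -> 1
  'red' -> 0

Encoded: [3, 0, 2, 1, 3, 0, 1, 0]


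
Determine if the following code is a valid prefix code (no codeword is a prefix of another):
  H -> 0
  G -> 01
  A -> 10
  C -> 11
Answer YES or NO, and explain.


Checking each pair (does one codeword prefix another?):
  H='0' vs G='01': prefix -- VIOLATION

NO -- this is NOT a valid prefix code. H (0) is a prefix of G (01).


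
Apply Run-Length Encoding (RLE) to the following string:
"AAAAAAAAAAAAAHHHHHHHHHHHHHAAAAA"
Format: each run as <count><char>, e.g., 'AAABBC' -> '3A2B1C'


Scanning runs left to right:
  i=0: run of 'A' x 13 -> '13A'
  i=13: run of 'H' x 13 -> '13H'
  i=26: run of 'A' x 5 -> '5A'

RLE = 13A13H5A


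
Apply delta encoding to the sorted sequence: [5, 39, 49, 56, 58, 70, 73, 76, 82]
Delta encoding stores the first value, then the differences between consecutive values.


First value: 5
Deltas:
  39 - 5 = 34
  49 - 39 = 10
  56 - 49 = 7
  58 - 56 = 2
  70 - 58 = 12
  73 - 70 = 3
  76 - 73 = 3
  82 - 76 = 6


Delta encoded: [5, 34, 10, 7, 2, 12, 3, 3, 6]


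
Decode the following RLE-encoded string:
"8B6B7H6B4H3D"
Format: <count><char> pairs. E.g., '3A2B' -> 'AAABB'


Expanding each <count><char> pair:
  8B -> 'BBBBBBBB'
  6B -> 'BBBBBB'
  7H -> 'HHHHHHH'
  6B -> 'BBBBBB'
  4H -> 'HHHH'
  3D -> 'DDD'

Decoded = BBBBBBBBBBBBBBHHHHHHHBBBBBBHHHHDDD


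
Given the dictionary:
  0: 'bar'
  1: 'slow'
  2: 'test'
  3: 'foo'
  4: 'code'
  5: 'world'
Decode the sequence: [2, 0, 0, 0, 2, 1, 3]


Look up each index in the dictionary:
  2 -> 'test'
  0 -> 'bar'
  0 -> 'bar'
  0 -> 'bar'
  2 -> 'test'
  1 -> 'slow'
  3 -> 'foo'

Decoded: "test bar bar bar test slow foo"


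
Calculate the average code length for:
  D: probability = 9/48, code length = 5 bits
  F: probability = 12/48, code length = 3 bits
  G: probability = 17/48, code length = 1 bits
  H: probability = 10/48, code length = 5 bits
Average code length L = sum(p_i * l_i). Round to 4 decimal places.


Weighted contributions p_i * l_i:
  D: (9/48) * 5 = 45/48
  F: (12/48) * 3 = 36/48
  G: (17/48) * 1 = 17/48
  H: (10/48) * 5 = 50/48
Sum = (45 + 36 + 17 + 50)/48 = 148/48

L = 148/48 = 3.0833 bits/symbol


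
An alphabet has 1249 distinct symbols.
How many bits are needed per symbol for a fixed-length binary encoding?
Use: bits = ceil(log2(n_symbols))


log2(1249) = 10.2866
Bracket: 2^10 = 1024 < 1249 <= 2^11 = 2048
So ceil(log2(1249)) = 11

bits = ceil(log2(1249)) = ceil(10.2866) = 11 bits


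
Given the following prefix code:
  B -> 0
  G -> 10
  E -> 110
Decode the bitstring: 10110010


Decoding step by step:
Bits 10 -> G
Bits 110 -> E
Bits 0 -> B
Bits 10 -> G


Decoded message: GEBG


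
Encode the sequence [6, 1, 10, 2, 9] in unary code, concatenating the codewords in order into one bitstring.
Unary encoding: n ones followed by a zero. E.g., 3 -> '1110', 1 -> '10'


Encode each number as n ones followed by a terminating 0:
  6 -> 1111110 (7 bits)
  1 -> 10 (2 bits)
  10 -> 11111111110 (11 bits)
  2 -> 110 (3 bits)
  9 -> 1111111110 (10 bits)
Total length = 7 + 2 + 11 + 3 + 10 = 33 bits.

Unary([6, 1, 10, 2, 9]) = 111111010111111111101101111111110 (33 bits)


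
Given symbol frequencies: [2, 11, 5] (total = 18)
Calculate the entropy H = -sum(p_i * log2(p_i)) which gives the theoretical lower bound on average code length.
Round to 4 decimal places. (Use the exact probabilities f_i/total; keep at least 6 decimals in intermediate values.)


Per-symbol terms -p_i * log2(p_i) with p_i = f_i/18:
  p = 2/18 = 0.111111: log2(p) = -3.169925, -p*log2(p) = 0.352214
  p = 11/18 = 0.611111: log2(p) = -0.710493, -p*log2(p) = 0.434190
  p = 5/18 = 0.277778: log2(p) = -1.847997, -p*log2(p) = 0.513332
H = 0.352214 + 0.434190 + 0.513332 = 1.299736

H = 1.2997 bits/symbol


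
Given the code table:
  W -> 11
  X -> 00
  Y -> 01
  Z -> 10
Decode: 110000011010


Decoding:
11 -> W
00 -> X
00 -> X
01 -> Y
10 -> Z
10 -> Z


Result: WXXYZZ


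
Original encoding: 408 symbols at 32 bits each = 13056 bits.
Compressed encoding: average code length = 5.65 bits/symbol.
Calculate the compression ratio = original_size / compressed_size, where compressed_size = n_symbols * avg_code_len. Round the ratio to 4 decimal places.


original_size = n_symbols * orig_bits = 408 * 32 = 13056 bits
compressed_size = n_symbols * avg_code_len = 408 * 5.65 = 2305.2 bits
ratio = original_size / compressed_size = 13056 / 2305.2 = 5.6637

Compression ratio = 5.6637


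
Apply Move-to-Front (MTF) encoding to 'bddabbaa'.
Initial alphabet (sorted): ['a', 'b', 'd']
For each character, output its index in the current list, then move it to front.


MTF encoding:
'b': index 1 in ['a', 'b', 'd'] -> ['b', 'a', 'd']
'd': index 2 in ['b', 'a', 'd'] -> ['d', 'b', 'a']
'd': index 0 in ['d', 'b', 'a'] -> ['d', 'b', 'a']
'a': index 2 in ['d', 'b', 'a'] -> ['a', 'd', 'b']
'b': index 2 in ['a', 'd', 'b'] -> ['b', 'a', 'd']
'b': index 0 in ['b', 'a', 'd'] -> ['b', 'a', 'd']
'a': index 1 in ['b', 'a', 'd'] -> ['a', 'b', 'd']
'a': index 0 in ['a', 'b', 'd'] -> ['a', 'b', 'd']


Output: [1, 2, 0, 2, 2, 0, 1, 0]


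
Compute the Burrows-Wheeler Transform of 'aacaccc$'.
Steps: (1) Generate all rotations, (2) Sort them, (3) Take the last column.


Rotations (sorted):
  0: $aacaccc -> last char: c
  1: aacaccc$ -> last char: $
  2: acaccc$a -> last char: a
  3: accc$aac -> last char: c
  4: c$aacacc -> last char: c
  5: caccc$aa -> last char: a
  6: cc$aacac -> last char: c
  7: ccc$aaca -> last char: a


BWT = c$accaca


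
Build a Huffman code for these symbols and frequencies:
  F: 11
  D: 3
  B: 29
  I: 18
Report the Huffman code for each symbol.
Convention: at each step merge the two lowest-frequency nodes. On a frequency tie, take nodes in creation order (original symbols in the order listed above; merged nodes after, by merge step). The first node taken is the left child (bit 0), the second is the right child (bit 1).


Huffman tree construction:
Step 1: Merge D(3) + F(11) = 14
Step 2: Merge (D+F)(14) + I(18) = 32
Step 3: Merge B(29) + ((D+F)+I)(32) = 61
Read each symbol's code off the tree from the root (left child = 0, right child = 1).

Codes:
  F: 101 (length 3)
  D: 100 (length 3)
  B: 0 (length 1)
  I: 11 (length 2)
Average code length: 107/61 = 1.7541 bits/symbol


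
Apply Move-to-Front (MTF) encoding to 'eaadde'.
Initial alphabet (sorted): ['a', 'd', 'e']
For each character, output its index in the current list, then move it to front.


MTF encoding:
'e': index 2 in ['a', 'd', 'e'] -> ['e', 'a', 'd']
'a': index 1 in ['e', 'a', 'd'] -> ['a', 'e', 'd']
'a': index 0 in ['a', 'e', 'd'] -> ['a', 'e', 'd']
'd': index 2 in ['a', 'e', 'd'] -> ['d', 'a', 'e']
'd': index 0 in ['d', 'a', 'e'] -> ['d', 'a', 'e']
'e': index 2 in ['d', 'a', 'e'] -> ['e', 'd', 'a']


Output: [2, 1, 0, 2, 0, 2]


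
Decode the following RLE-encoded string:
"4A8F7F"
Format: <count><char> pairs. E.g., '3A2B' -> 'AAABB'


Expanding each <count><char> pair:
  4A -> 'AAAA'
  8F -> 'FFFFFFFF'
  7F -> 'FFFFFFF'

Decoded = AAAAFFFFFFFFFFFFFFF


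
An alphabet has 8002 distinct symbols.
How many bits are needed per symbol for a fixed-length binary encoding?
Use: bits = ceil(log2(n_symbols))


log2(8002) = 12.9661
Bracket: 2^12 = 4096 < 8002 <= 2^13 = 8192
So ceil(log2(8002)) = 13

bits = ceil(log2(8002)) = ceil(12.9661) = 13 bits


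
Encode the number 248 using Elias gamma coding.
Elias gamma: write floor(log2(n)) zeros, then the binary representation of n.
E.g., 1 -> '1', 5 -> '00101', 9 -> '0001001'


num_bits = floor(log2(248)) + 1 = 8
leading_zeros = num_bits - 1 = 7
binary(248) = 11111000

Elias gamma(248) = '0000000' + '11111000' = 000000011111000 (15 bits)


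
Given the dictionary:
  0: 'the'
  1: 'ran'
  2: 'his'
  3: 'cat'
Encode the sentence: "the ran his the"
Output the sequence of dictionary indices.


Look up each word in the dictionary:
  'the' -> 0
  'ran' -> 1
  'his' -> 2
  'the' -> 0

Encoded: [0, 1, 2, 0]


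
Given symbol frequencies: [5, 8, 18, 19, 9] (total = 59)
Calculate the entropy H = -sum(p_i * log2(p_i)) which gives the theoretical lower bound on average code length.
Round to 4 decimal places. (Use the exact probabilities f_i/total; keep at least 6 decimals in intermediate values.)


Per-symbol terms -p_i * log2(p_i) with p_i = f_i/59:
  p = 5/59 = 0.084746: log2(p) = -3.560715, -p*log2(p) = 0.301756
  p = 8/59 = 0.135593: log2(p) = -2.882643, -p*log2(p) = 0.390867
  p = 18/59 = 0.305085: log2(p) = -1.712718, -p*log2(p) = 0.522524
  p = 19/59 = 0.322034: log2(p) = -1.634716, -p*log2(p) = 0.526434
  p = 9/59 = 0.152542: log2(p) = -2.712718, -p*log2(p) = 0.413804
H = 0.301756 + 0.390867 + 0.522524 + 0.526434 + 0.413804 = 2.155385

H = 2.1554 bits/symbol


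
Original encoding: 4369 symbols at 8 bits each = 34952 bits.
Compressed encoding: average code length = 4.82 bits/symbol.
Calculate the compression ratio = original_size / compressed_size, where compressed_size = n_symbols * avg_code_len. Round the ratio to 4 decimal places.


original_size = n_symbols * orig_bits = 4369 * 8 = 34952 bits
compressed_size = n_symbols * avg_code_len = 4369 * 4.82 = 21058.58 bits
ratio = original_size / compressed_size = 34952 / 21058.58 = 1.6598

Compression ratio = 1.6598


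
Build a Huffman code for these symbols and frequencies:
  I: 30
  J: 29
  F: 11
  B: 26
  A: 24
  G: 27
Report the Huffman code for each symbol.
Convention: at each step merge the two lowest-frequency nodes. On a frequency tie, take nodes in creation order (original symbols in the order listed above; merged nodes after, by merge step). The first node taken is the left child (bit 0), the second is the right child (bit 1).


Huffman tree construction:
Step 1: Merge F(11) + A(24) = 35
Step 2: Merge B(26) + G(27) = 53
Step 3: Merge J(29) + I(30) = 59
Step 4: Merge (F+A)(35) + (B+G)(53) = 88
Step 5: Merge (J+I)(59) + ((F+A)+(B+G))(88) = 147
Read each symbol's code off the tree from the root (left child = 0, right child = 1).

Codes:
  I: 01 (length 2)
  J: 00 (length 2)
  F: 100 (length 3)
  B: 110 (length 3)
  A: 101 (length 3)
  G: 111 (length 3)
Average code length: 382/147 = 2.5986 bits/symbol


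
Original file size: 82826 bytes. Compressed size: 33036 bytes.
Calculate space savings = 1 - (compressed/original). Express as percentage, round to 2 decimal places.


ratio = compressed/original = 33036/82826 = 0.39886
savings = 1 - ratio = 1 - 0.39886 = 0.60114
as a percentage: 0.60114 * 100 = 60.11%

Space savings = 1 - 33036/82826 = 60.11%


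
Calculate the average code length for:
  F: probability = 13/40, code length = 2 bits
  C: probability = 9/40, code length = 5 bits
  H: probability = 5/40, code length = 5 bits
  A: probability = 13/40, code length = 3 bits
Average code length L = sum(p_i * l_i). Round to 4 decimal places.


Weighted contributions p_i * l_i:
  F: (13/40) * 2 = 26/40
  C: (9/40) * 5 = 45/40
  H: (5/40) * 5 = 25/40
  A: (13/40) * 3 = 39/40
Sum = (26 + 45 + 25 + 39)/40 = 135/40

L = 135/40 = 3.3750 bits/symbol


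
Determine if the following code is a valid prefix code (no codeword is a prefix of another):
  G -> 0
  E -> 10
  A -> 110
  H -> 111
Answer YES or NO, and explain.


Checking each pair (does one codeword prefix another?):
  G='0' vs E='10': no prefix
  G='0' vs A='110': no prefix
  G='0' vs H='111': no prefix
  E='10' vs G='0': no prefix
  E='10' vs A='110': no prefix
  E='10' vs H='111': no prefix
  A='110' vs G='0': no prefix
  A='110' vs E='10': no prefix
  A='110' vs H='111': no prefix
  H='111' vs G='0': no prefix
  H='111' vs E='10': no prefix
  H='111' vs A='110': no prefix
No violation found over all pairs.

YES -- this is a valid prefix code. No codeword is a prefix of any other codeword.


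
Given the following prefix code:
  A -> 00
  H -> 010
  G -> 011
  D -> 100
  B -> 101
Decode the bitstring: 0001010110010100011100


Decoding step by step:
Bits 00 -> A
Bits 010 -> H
Bits 101 -> B
Bits 100 -> D
Bits 101 -> B
Bits 00 -> A
Bits 011 -> G
Bits 100 -> D


Decoded message: AHBDBAGD


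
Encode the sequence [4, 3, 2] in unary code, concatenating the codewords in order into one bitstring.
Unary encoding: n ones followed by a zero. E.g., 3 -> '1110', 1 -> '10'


Encode each number as n ones followed by a terminating 0:
  4 -> 11110 (5 bits)
  3 -> 1110 (4 bits)
  2 -> 110 (3 bits)
Total length = 5 + 4 + 3 = 12 bits.

Unary([4, 3, 2]) = 111101110110 (12 bits)


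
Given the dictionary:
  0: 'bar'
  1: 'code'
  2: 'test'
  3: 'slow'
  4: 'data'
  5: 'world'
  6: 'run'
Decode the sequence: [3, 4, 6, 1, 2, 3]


Look up each index in the dictionary:
  3 -> 'slow'
  4 -> 'data'
  6 -> 'run'
  1 -> 'code'
  2 -> 'test'
  3 -> 'slow'

Decoded: "slow data run code test slow"


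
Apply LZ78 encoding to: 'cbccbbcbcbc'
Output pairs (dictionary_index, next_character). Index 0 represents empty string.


LZ78 encoding steps:
Dictionary: {0: ''}
Step 1: w='' (idx 0), next='c' -> output (0, 'c'), add 'c' as idx 1
Step 2: w='' (idx 0), next='b' -> output (0, 'b'), add 'b' as idx 2
Step 3: w='c' (idx 1), next='c' -> output (1, 'c'), add 'cc' as idx 3
Step 4: w='b' (idx 2), next='b' -> output (2, 'b'), add 'bb' as idx 4
Step 5: w='c' (idx 1), next='b' -> output (1, 'b'), add 'cb' as idx 5
Step 6: w='cb' (idx 5), next='c' -> output (5, 'c'), add 'cbc' as idx 6


Encoded: [(0, 'c'), (0, 'b'), (1, 'c'), (2, 'b'), (1, 'b'), (5, 'c')]


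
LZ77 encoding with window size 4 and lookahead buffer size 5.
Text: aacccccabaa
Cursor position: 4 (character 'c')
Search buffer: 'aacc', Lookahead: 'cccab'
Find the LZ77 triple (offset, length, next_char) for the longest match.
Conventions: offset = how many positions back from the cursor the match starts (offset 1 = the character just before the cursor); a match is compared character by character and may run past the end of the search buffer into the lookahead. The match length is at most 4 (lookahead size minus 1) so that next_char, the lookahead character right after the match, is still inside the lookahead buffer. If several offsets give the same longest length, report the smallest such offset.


Try each offset into the search buffer:
  offset=1 (pos 3, char 'c'): match length 3
  offset=2 (pos 2, char 'c'): match length 3
  offset=3 (pos 1, char 'a'): match length 0
  offset=4 (pos 0, char 'a'): match length 0
Longest match has length 3, found at offsets 1, 2; take the smallest, offset 1.
next_char = character at position 4 + 3 = 7 -> 'a'

Best match: offset=1, length=3 (matching 'ccc' starting at position 3)
LZ77 triple: (1, 3, 'a')


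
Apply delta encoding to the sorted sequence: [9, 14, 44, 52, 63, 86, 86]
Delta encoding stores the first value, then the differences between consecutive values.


First value: 9
Deltas:
  14 - 9 = 5
  44 - 14 = 30
  52 - 44 = 8
  63 - 52 = 11
  86 - 63 = 23
  86 - 86 = 0


Delta encoded: [9, 5, 30, 8, 11, 23, 0]


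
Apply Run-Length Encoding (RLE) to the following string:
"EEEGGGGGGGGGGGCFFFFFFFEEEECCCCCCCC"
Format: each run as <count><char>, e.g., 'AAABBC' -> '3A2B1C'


Scanning runs left to right:
  i=0: run of 'E' x 3 -> '3E'
  i=3: run of 'G' x 11 -> '11G'
  i=14: run of 'C' x 1 -> '1C'
  i=15: run of 'F' x 7 -> '7F'
  i=22: run of 'E' x 4 -> '4E'
  i=26: run of 'C' x 8 -> '8C'

RLE = 3E11G1C7F4E8C


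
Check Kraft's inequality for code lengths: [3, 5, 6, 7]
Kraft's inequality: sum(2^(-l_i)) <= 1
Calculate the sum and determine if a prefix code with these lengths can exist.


Sum = 2^(-3) + 2^(-5) + 2^(-6) + 2^(-7)
    = 0.125 + 0.03125 + 0.015625 + 0.0078125
    = 23/128 = 0.1796875
Since 0.1796875 <= 1, Kraft's inequality IS satisfied.
A prefix code with these lengths CAN exist.

Kraft sum = 0.1796875. Satisfied.


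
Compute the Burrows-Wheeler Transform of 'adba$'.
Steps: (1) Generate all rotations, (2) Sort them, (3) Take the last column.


Rotations (sorted):
  0: $adba -> last char: a
  1: a$adb -> last char: b
  2: adba$ -> last char: $
  3: ba$ad -> last char: d
  4: dba$a -> last char: a


BWT = ab$da


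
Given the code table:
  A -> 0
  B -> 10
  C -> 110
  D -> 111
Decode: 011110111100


Decoding:
0 -> A
111 -> D
10 -> B
111 -> D
10 -> B
0 -> A


Result: ADBDBA


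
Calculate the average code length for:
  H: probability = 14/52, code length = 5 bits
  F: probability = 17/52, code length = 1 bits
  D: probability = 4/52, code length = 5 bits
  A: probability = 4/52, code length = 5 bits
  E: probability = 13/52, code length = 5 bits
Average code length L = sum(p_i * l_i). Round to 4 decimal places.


Weighted contributions p_i * l_i:
  H: (14/52) * 5 = 70/52
  F: (17/52) * 1 = 17/52
  D: (4/52) * 5 = 20/52
  A: (4/52) * 5 = 20/52
  E: (13/52) * 5 = 65/52
Sum = (70 + 17 + 20 + 20 + 65)/52 = 192/52

L = 192/52 = 3.6923 bits/symbol


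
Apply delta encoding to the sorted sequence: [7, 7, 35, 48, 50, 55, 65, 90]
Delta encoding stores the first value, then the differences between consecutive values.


First value: 7
Deltas:
  7 - 7 = 0
  35 - 7 = 28
  48 - 35 = 13
  50 - 48 = 2
  55 - 50 = 5
  65 - 55 = 10
  90 - 65 = 25


Delta encoded: [7, 0, 28, 13, 2, 5, 10, 25]


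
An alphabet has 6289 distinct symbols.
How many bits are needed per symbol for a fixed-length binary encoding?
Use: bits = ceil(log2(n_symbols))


log2(6289) = 12.6186
Bracket: 2^12 = 4096 < 6289 <= 2^13 = 8192
So ceil(log2(6289)) = 13

bits = ceil(log2(6289)) = ceil(12.6186) = 13 bits


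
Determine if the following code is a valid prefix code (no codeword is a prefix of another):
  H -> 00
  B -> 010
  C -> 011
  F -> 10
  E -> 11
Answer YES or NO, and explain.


Checking each pair (does one codeword prefix another?):
  H='00' vs B='010': no prefix
  H='00' vs C='011': no prefix
  H='00' vs F='10': no prefix
  H='00' vs E='11': no prefix
  B='010' vs H='00': no prefix
  B='010' vs C='011': no prefix
  B='010' vs F='10': no prefix
  B='010' vs E='11': no prefix
  C='011' vs H='00': no prefix
  C='011' vs B='010': no prefix
  C='011' vs F='10': no prefix
  C='011' vs E='11': no prefix
  F='10' vs H='00': no prefix
  F='10' vs B='010': no prefix
  F='10' vs C='011': no prefix
  F='10' vs E='11': no prefix
  E='11' vs H='00': no prefix
  E='11' vs B='010': no prefix
  E='11' vs C='011': no prefix
  E='11' vs F='10': no prefix
No violation found over all pairs.

YES -- this is a valid prefix code. No codeword is a prefix of any other codeword.


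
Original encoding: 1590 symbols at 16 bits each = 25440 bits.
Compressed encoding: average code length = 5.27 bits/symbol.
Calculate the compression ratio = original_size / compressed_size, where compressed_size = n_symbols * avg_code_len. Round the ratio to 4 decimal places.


original_size = n_symbols * orig_bits = 1590 * 16 = 25440 bits
compressed_size = n_symbols * avg_code_len = 1590 * 5.27 = 8379.3 bits
ratio = original_size / compressed_size = 25440 / 8379.3 = 3.0361

Compression ratio = 3.0361


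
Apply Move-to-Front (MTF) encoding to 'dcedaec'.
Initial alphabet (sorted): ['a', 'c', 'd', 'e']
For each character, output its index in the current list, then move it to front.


MTF encoding:
'd': index 2 in ['a', 'c', 'd', 'e'] -> ['d', 'a', 'c', 'e']
'c': index 2 in ['d', 'a', 'c', 'e'] -> ['c', 'd', 'a', 'e']
'e': index 3 in ['c', 'd', 'a', 'e'] -> ['e', 'c', 'd', 'a']
'd': index 2 in ['e', 'c', 'd', 'a'] -> ['d', 'e', 'c', 'a']
'a': index 3 in ['d', 'e', 'c', 'a'] -> ['a', 'd', 'e', 'c']
'e': index 2 in ['a', 'd', 'e', 'c'] -> ['e', 'a', 'd', 'c']
'c': index 3 in ['e', 'a', 'd', 'c'] -> ['c', 'e', 'a', 'd']


Output: [2, 2, 3, 2, 3, 2, 3]


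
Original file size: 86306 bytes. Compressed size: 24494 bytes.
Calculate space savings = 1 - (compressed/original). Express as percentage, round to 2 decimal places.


ratio = compressed/original = 24494/86306 = 0.283804
savings = 1 - ratio = 1 - 0.283804 = 0.716196
as a percentage: 0.716196 * 100 = 71.62%

Space savings = 1 - 24494/86306 = 71.62%


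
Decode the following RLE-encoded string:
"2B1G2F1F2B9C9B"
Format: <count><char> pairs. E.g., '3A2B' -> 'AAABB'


Expanding each <count><char> pair:
  2B -> 'BB'
  1G -> 'G'
  2F -> 'FF'
  1F -> 'F'
  2B -> 'BB'
  9C -> 'CCCCCCCCC'
  9B -> 'BBBBBBBBB'

Decoded = BBGFFFBBCCCCCCCCCBBBBBBBBB


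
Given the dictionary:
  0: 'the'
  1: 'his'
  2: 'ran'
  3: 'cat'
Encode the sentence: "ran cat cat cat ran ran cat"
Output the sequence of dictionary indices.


Look up each word in the dictionary:
  'ran' -> 2
  'cat' -> 3
  'cat' -> 3
  'cat' -> 3
  'ran' -> 2
  'ran' -> 2
  'cat' -> 3

Encoded: [2, 3, 3, 3, 2, 2, 3]


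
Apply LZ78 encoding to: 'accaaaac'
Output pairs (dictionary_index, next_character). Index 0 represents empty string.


LZ78 encoding steps:
Dictionary: {0: ''}
Step 1: w='' (idx 0), next='a' -> output (0, 'a'), add 'a' as idx 1
Step 2: w='' (idx 0), next='c' -> output (0, 'c'), add 'c' as idx 2
Step 3: w='c' (idx 2), next='a' -> output (2, 'a'), add 'ca' as idx 3
Step 4: w='a' (idx 1), next='a' -> output (1, 'a'), add 'aa' as idx 4
Step 5: w='a' (idx 1), next='c' -> output (1, 'c'), add 'ac' as idx 5


Encoded: [(0, 'a'), (0, 'c'), (2, 'a'), (1, 'a'), (1, 'c')]


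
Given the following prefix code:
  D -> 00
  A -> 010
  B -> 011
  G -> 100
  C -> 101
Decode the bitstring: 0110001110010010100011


Decoding step by step:
Bits 011 -> B
Bits 00 -> D
Bits 011 -> B
Bits 100 -> G
Bits 100 -> G
Bits 101 -> C
Bits 00 -> D
Bits 011 -> B


Decoded message: BDBGGCDB


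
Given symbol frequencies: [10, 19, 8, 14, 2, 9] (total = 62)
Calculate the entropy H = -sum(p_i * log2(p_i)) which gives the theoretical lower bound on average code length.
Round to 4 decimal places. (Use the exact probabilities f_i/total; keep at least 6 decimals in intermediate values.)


Per-symbol terms -p_i * log2(p_i) with p_i = f_i/62:
  p = 10/62 = 0.161290: log2(p) = -2.632268, -p*log2(p) = 0.424559
  p = 19/62 = 0.306452: log2(p) = -1.706269, -p*log2(p) = 0.522889
  p = 8/62 = 0.129032: log2(p) = -2.954196, -p*log2(p) = 0.381187
  p = 14/62 = 0.225806: log2(p) = -2.146841, -p*log2(p) = 0.484771
  p = 2/62 = 0.032258: log2(p) = -4.954196, -p*log2(p) = 0.159813
  p = 9/62 = 0.145161: log2(p) = -2.784271, -p*log2(p) = 0.404168
H = 0.424559 + 0.522889 + 0.381187 + 0.484771 + 0.159813 + 0.404168 = 2.377387

H = 2.3774 bits/symbol


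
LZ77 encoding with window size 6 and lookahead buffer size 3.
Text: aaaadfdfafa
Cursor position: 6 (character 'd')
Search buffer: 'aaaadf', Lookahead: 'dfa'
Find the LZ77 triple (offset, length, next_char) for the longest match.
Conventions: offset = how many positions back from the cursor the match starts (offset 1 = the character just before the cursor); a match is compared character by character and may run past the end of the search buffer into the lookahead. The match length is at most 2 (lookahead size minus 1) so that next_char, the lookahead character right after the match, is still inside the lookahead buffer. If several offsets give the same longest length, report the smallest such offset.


Try each offset into the search buffer:
  offset=1 (pos 5, char 'f'): match length 0
  offset=2 (pos 4, char 'd'): match length 2
  offset=3 (pos 3, char 'a'): match length 0
  offset=4 (pos 2, char 'a'): match length 0
  offset=5 (pos 1, char 'a'): match length 0
  offset=6 (pos 0, char 'a'): match length 0
Longest match has length 2 at offset 2.
next_char = character at position 6 + 2 = 8 -> 'a'

Best match: offset=2, length=2 (matching 'df' starting at position 4)
LZ77 triple: (2, 2, 'a')


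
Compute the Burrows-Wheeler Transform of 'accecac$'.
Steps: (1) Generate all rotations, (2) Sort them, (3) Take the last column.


Rotations (sorted):
  0: $accecac -> last char: c
  1: ac$accec -> last char: c
  2: accecac$ -> last char: $
  3: c$acceca -> last char: a
  4: cac$acce -> last char: e
  5: ccecac$a -> last char: a
  6: cecac$ac -> last char: c
  7: ecac$acc -> last char: c


BWT = cc$aeacc


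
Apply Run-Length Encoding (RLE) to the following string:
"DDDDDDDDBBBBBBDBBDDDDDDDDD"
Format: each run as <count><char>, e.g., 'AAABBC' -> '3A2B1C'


Scanning runs left to right:
  i=0: run of 'D' x 8 -> '8D'
  i=8: run of 'B' x 6 -> '6B'
  i=14: run of 'D' x 1 -> '1D'
  i=15: run of 'B' x 2 -> '2B'
  i=17: run of 'D' x 9 -> '9D'

RLE = 8D6B1D2B9D


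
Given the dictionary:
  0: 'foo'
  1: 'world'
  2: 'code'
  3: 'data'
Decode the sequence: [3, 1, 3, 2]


Look up each index in the dictionary:
  3 -> 'data'
  1 -> 'world'
  3 -> 'data'
  2 -> 'code'

Decoded: "data world data code"


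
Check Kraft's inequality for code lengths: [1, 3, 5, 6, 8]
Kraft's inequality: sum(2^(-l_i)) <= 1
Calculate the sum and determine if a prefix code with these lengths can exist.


Sum = 2^(-1) + 2^(-3) + 2^(-5) + 2^(-6) + 2^(-8)
    = 0.5 + 0.125 + 0.03125 + 0.015625 + 0.00390625
    = 173/256 = 0.67578125
Since 0.67578125 <= 1, Kraft's inequality IS satisfied.
A prefix code with these lengths CAN exist.

Kraft sum = 0.67578125. Satisfied.


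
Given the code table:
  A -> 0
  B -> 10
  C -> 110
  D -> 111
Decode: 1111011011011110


Decoding:
111 -> D
10 -> B
110 -> C
110 -> C
111 -> D
10 -> B


Result: DBCCDB


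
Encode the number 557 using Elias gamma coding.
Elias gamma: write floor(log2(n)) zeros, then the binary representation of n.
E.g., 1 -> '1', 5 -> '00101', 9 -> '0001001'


num_bits = floor(log2(557)) + 1 = 10
leading_zeros = num_bits - 1 = 9
binary(557) = 1000101101

Elias gamma(557) = '000000000' + '1000101101' = 0000000001000101101 (19 bits)


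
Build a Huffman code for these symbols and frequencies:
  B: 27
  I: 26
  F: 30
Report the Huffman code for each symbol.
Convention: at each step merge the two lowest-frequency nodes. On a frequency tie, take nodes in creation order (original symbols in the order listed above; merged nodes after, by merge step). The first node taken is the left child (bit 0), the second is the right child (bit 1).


Huffman tree construction:
Step 1: Merge I(26) + B(27) = 53
Step 2: Merge F(30) + (I+B)(53) = 83
Read each symbol's code off the tree from the root (left child = 0, right child = 1).

Codes:
  B: 11 (length 2)
  I: 10 (length 2)
  F: 0 (length 1)
Average code length: 136/83 = 1.6386 bits/symbol


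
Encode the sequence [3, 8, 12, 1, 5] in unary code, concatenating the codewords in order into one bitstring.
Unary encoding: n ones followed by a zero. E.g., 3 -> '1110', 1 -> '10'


Encode each number as n ones followed by a terminating 0:
  3 -> 1110 (4 bits)
  8 -> 111111110 (9 bits)
  12 -> 1111111111110 (13 bits)
  1 -> 10 (2 bits)
  5 -> 111110 (6 bits)
Total length = 4 + 9 + 13 + 2 + 6 = 34 bits.

Unary([3, 8, 12, 1, 5]) = 1110111111110111111111111010111110 (34 bits)


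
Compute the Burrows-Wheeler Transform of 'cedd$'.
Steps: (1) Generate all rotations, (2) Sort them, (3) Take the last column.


Rotations (sorted):
  0: $cedd -> last char: d
  1: cedd$ -> last char: $
  2: d$ced -> last char: d
  3: dd$ce -> last char: e
  4: edd$c -> last char: c


BWT = d$dec


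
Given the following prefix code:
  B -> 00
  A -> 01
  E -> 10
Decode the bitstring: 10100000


Decoding step by step:
Bits 10 -> E
Bits 10 -> E
Bits 00 -> B
Bits 00 -> B


Decoded message: EEBB


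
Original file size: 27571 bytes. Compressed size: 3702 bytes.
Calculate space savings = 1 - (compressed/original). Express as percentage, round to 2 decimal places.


ratio = compressed/original = 3702/27571 = 0.134272
savings = 1 - ratio = 1 - 0.134272 = 0.865728
as a percentage: 0.865728 * 100 = 86.57%

Space savings = 1 - 3702/27571 = 86.57%


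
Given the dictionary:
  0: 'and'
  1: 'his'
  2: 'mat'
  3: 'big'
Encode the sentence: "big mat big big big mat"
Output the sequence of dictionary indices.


Look up each word in the dictionary:
  'big' -> 3
  'mat' -> 2
  'big' -> 3
  'big' -> 3
  'big' -> 3
  'mat' -> 2

Encoded: [3, 2, 3, 3, 3, 2]


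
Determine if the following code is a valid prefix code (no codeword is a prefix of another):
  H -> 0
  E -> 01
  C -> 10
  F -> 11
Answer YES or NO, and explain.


Checking each pair (does one codeword prefix another?):
  H='0' vs E='01': prefix -- VIOLATION

NO -- this is NOT a valid prefix code. H (0) is a prefix of E (01).


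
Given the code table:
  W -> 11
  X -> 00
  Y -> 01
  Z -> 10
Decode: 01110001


Decoding:
01 -> Y
11 -> W
00 -> X
01 -> Y


Result: YWXY


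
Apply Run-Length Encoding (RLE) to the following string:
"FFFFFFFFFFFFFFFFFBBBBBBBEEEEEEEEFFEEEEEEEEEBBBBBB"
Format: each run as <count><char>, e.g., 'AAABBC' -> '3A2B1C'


Scanning runs left to right:
  i=0: run of 'F' x 17 -> '17F'
  i=17: run of 'B' x 7 -> '7B'
  i=24: run of 'E' x 8 -> '8E'
  i=32: run of 'F' x 2 -> '2F'
  i=34: run of 'E' x 9 -> '9E'
  i=43: run of 'B' x 6 -> '6B'

RLE = 17F7B8E2F9E6B


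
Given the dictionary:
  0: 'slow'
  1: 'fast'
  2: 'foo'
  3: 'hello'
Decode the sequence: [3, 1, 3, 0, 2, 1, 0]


Look up each index in the dictionary:
  3 -> 'hello'
  1 -> 'fast'
  3 -> 'hello'
  0 -> 'slow'
  2 -> 'foo'
  1 -> 'fast'
  0 -> 'slow'

Decoded: "hello fast hello slow foo fast slow"


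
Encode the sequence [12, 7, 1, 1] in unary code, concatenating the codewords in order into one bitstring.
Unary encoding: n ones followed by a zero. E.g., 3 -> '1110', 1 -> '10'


Encode each number as n ones followed by a terminating 0:
  12 -> 1111111111110 (13 bits)
  7 -> 11111110 (8 bits)
  1 -> 10 (2 bits)
  1 -> 10 (2 bits)
Total length = 13 + 8 + 2 + 2 = 25 bits.

Unary([12, 7, 1, 1]) = 1111111111110111111101010 (25 bits)


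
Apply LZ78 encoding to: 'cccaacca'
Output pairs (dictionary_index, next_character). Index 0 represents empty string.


LZ78 encoding steps:
Dictionary: {0: ''}
Step 1: w='' (idx 0), next='c' -> output (0, 'c'), add 'c' as idx 1
Step 2: w='c' (idx 1), next='c' -> output (1, 'c'), add 'cc' as idx 2
Step 3: w='' (idx 0), next='a' -> output (0, 'a'), add 'a' as idx 3
Step 4: w='a' (idx 3), next='c' -> output (3, 'c'), add 'ac' as idx 4
Step 5: w='c' (idx 1), next='a' -> output (1, 'a'), add 'ca' as idx 5


Encoded: [(0, 'c'), (1, 'c'), (0, 'a'), (3, 'c'), (1, 'a')]


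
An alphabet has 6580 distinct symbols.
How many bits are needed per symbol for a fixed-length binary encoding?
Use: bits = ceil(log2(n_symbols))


log2(6580) = 12.6839
Bracket: 2^12 = 4096 < 6580 <= 2^13 = 8192
So ceil(log2(6580)) = 13

bits = ceil(log2(6580)) = ceil(12.6839) = 13 bits


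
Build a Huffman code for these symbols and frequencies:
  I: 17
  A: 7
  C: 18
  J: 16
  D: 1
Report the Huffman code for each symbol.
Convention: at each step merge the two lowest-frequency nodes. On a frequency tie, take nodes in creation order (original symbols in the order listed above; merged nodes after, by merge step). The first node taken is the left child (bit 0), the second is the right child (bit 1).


Huffman tree construction:
Step 1: Merge D(1) + A(7) = 8
Step 2: Merge (D+A)(8) + J(16) = 24
Step 3: Merge I(17) + C(18) = 35
Step 4: Merge ((D+A)+J)(24) + (I+C)(35) = 59
Read each symbol's code off the tree from the root (left child = 0, right child = 1).

Codes:
  I: 10 (length 2)
  A: 001 (length 3)
  C: 11 (length 2)
  J: 01 (length 2)
  D: 000 (length 3)
Average code length: 126/59 = 2.1356 bits/symbol


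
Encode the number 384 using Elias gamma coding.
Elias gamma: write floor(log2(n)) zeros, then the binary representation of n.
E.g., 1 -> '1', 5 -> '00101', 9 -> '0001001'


num_bits = floor(log2(384)) + 1 = 9
leading_zeros = num_bits - 1 = 8
binary(384) = 110000000

Elias gamma(384) = '00000000' + '110000000' = 00000000110000000 (17 bits)


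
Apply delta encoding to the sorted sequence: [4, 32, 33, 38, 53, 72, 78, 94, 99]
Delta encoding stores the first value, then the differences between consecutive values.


First value: 4
Deltas:
  32 - 4 = 28
  33 - 32 = 1
  38 - 33 = 5
  53 - 38 = 15
  72 - 53 = 19
  78 - 72 = 6
  94 - 78 = 16
  99 - 94 = 5


Delta encoded: [4, 28, 1, 5, 15, 19, 6, 16, 5]


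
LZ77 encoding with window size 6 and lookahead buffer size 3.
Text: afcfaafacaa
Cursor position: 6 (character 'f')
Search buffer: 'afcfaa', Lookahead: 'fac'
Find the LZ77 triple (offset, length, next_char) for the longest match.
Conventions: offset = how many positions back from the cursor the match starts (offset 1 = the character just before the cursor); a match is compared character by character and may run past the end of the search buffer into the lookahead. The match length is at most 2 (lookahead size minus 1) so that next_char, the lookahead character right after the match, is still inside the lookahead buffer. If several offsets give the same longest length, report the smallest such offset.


Try each offset into the search buffer:
  offset=1 (pos 5, char 'a'): match length 0
  offset=2 (pos 4, char 'a'): match length 0
  offset=3 (pos 3, char 'f'): match length 2
  offset=4 (pos 2, char 'c'): match length 0
  offset=5 (pos 1, char 'f'): match length 1
  offset=6 (pos 0, char 'a'): match length 0
Longest match has length 2 at offset 3.
next_char = character at position 6 + 2 = 8 -> 'c'

Best match: offset=3, length=2 (matching 'fa' starting at position 3)
LZ77 triple: (3, 2, 'c')


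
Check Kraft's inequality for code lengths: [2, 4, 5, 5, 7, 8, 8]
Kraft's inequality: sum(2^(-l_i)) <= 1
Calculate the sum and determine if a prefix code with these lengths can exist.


Sum = 2^(-2) + 2^(-4) + 2^(-5) + 2^(-5) + 2^(-7) + 2^(-8) + 2^(-8)
    = 0.25 + 0.0625 + 0.03125 + 0.03125 + 0.0078125 + 0.00390625 + 0.00390625
    = 100/256 = 0.390625
Since 0.390625 <= 1, Kraft's inequality IS satisfied.
A prefix code with these lengths CAN exist.

Kraft sum = 0.390625. Satisfied.


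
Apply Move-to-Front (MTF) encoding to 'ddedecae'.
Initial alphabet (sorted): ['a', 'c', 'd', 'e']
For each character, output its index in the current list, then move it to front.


MTF encoding:
'd': index 2 in ['a', 'c', 'd', 'e'] -> ['d', 'a', 'c', 'e']
'd': index 0 in ['d', 'a', 'c', 'e'] -> ['d', 'a', 'c', 'e']
'e': index 3 in ['d', 'a', 'c', 'e'] -> ['e', 'd', 'a', 'c']
'd': index 1 in ['e', 'd', 'a', 'c'] -> ['d', 'e', 'a', 'c']
'e': index 1 in ['d', 'e', 'a', 'c'] -> ['e', 'd', 'a', 'c']
'c': index 3 in ['e', 'd', 'a', 'c'] -> ['c', 'e', 'd', 'a']
'a': index 3 in ['c', 'e', 'd', 'a'] -> ['a', 'c', 'e', 'd']
'e': index 2 in ['a', 'c', 'e', 'd'] -> ['e', 'a', 'c', 'd']


Output: [2, 0, 3, 1, 1, 3, 3, 2]


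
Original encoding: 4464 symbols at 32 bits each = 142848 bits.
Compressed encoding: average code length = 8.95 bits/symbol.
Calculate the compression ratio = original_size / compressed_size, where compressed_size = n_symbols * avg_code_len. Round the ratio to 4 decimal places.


original_size = n_symbols * orig_bits = 4464 * 32 = 142848 bits
compressed_size = n_symbols * avg_code_len = 4464 * 8.95 = 39952.8 bits
ratio = original_size / compressed_size = 142848 / 39952.8 = 3.5754

Compression ratio = 3.5754


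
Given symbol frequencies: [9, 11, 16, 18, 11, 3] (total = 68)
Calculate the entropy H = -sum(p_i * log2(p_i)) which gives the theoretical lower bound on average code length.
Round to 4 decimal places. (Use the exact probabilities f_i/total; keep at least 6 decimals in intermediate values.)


Per-symbol terms -p_i * log2(p_i) with p_i = f_i/68:
  p = 9/68 = 0.132353: log2(p) = -2.917538, -p*log2(p) = 0.386145
  p = 11/68 = 0.161765: log2(p) = -2.628031, -p*log2(p) = 0.425123
  p = 16/68 = 0.235294: log2(p) = -2.087463, -p*log2(p) = 0.491168
  p = 18/68 = 0.264706: log2(p) = -1.917538, -p*log2(p) = 0.507584
  p = 11/68 = 0.161765: log2(p) = -2.628031, -p*log2(p) = 0.425123
  p = 3/68 = 0.044118: log2(p) = -4.502500, -p*log2(p) = 0.198640
H = 0.386145 + 0.425123 + 0.491168 + 0.507584 + 0.425123 + 0.198640 = 2.433783

H = 2.4338 bits/symbol


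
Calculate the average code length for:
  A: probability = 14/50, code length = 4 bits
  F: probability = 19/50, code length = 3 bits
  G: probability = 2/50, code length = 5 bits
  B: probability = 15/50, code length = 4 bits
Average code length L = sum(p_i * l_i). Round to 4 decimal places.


Weighted contributions p_i * l_i:
  A: (14/50) * 4 = 56/50
  F: (19/50) * 3 = 57/50
  G: (2/50) * 5 = 10/50
  B: (15/50) * 4 = 60/50
Sum = (56 + 57 + 10 + 60)/50 = 183/50

L = 183/50 = 3.6600 bits/symbol
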